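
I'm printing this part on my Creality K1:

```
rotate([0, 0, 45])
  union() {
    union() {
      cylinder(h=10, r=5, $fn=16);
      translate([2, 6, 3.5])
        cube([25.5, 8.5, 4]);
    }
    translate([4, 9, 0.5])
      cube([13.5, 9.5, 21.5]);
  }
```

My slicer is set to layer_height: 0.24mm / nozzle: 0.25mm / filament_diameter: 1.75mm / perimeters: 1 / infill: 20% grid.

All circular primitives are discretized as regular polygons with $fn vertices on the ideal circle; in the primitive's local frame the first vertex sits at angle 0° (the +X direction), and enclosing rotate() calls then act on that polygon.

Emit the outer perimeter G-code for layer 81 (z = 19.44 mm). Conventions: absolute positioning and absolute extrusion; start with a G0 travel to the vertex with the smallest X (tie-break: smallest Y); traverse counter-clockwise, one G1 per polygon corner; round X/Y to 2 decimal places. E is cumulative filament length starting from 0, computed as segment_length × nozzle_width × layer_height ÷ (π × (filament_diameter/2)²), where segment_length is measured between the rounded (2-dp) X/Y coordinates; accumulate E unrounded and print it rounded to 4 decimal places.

G0 X-10.25 Y15.91 Z19.44
G1 X-3.54 Y9.19 E0.2369
G1 X6.01 Y18.74 E0.5738
G1 X-0.71 Y25.46 E0.8109
G1 X-10.25 Y15.91 E1.1476

At z = 19.44 mm: the cylinder does not reach this height (z outside [0, 10]); the cube at (2, 6) does not reach this height (z outside [3.5, 7.5]); Taking the union: nothing is present at this height; the cube at (4, 9) (footprint 13.5×9.5) is included at this height; Combining (union): only the 13.5×9.5 cube at (4, 9) is present, so the union is just that shape — 1 connected region; (whole slice rotated 45° about Z — lengths, areas and connectivity unchanged). The outline is a single polygon with 4 vertices. Extrusion per mm of travel: 0.25 × 0.24 / (π × 0.875²) = 0.024945. Accumulating E over each segment gives final E = 1.1476.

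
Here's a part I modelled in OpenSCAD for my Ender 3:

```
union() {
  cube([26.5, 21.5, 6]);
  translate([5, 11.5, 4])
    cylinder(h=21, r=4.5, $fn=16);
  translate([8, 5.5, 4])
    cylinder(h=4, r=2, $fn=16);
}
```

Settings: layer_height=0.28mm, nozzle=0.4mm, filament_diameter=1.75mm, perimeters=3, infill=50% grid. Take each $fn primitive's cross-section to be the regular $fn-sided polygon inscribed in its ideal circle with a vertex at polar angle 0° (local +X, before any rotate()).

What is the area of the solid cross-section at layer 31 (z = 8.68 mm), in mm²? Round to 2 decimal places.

61.99 mm²

At z = 8.68 mm: the cube does not reach this height (z outside [0, 6]); the r=4.5 cylinder at (5, 11.5) gives a regular 16-gon of circumradius 4.5 (constant along its height) (area = (16/2)·4.500²·sin(360°/16) = 61.99 mm²); the cylinder at (8, 5.5) does not reach this height (z outside [4, 8]); Combining (union): only the r=4.5 cylinder at (5, 11.5) is present, so the union is just that shape — area = 61.99 mm². Overall, the cross-section is a single solid region. Net area = 61.99 mm².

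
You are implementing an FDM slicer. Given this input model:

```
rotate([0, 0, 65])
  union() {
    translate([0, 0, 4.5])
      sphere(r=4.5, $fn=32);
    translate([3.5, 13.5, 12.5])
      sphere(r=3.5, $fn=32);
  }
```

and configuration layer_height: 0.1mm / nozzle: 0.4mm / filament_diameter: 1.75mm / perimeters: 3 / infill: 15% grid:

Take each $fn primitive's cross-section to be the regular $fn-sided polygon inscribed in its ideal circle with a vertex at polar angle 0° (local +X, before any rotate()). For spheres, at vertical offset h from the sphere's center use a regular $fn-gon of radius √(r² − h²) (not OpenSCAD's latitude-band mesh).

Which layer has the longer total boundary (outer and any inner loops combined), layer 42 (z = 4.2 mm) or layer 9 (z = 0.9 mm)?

Layer 42 (z = 4.2): the r=4.5 sphere contributes a regular 32-gon of circumradius √(4.5²−0.3²) = 4.490 (perimeter = 2·32·4.490·sin(180°/32) = 28.17 mm); the sphere at (3.5, 13.5) is absent (|z−center|=8.300 > r=3.5); Taking the union: only the r=4.5 sphere is present, so the union is just that shape — boundary = 28.17 mm; (whole slice rotated 65° about Z — lengths, areas and connectivity unchanged). So its perimeter = 28.17 mm. Layer 9 (z = 0.9): the r=4.5 sphere slices to a regular 32-gon of circumradius 2.700 (√(r²−h²) with h=3.6 from center) (perimeter = 2·32·2.700·sin(180°/32) = 16.94 mm); the sphere at (3.5, 13.5) does not reach this height (|z−center|=11.600 > r=3.5); Combining (union): only the r=4.5 sphere is present, so the union is just that shape — boundary = 16.94 mm; (whole slice rotated 65° about Z — lengths, areas and connectivity unchanged). So its perimeter = 16.94 mm. Layer 42 is larger (28.17 vs 16.94 mm).

layer 42 (z = 4.2 mm)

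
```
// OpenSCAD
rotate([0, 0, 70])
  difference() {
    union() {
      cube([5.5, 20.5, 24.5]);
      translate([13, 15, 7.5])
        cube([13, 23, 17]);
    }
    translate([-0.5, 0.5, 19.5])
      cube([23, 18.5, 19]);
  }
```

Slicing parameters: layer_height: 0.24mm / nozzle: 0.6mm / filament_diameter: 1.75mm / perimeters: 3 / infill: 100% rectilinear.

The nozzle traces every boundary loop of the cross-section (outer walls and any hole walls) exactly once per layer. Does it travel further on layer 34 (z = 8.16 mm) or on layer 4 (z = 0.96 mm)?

layer 34 (z = 8.16 mm)

Layer 34 (z = 8.16): the cube is present — its section is the full 5.5×20.5 rectangle (perimeter 52.00 mm); the 13×23 cube at (13, 15) contributes its full rectangle (perimeter 72.00 mm); Taking the union: the 2 present regions are separate (no shared area or edge), so areas and boundary lengths simply add and each stays a separate island — boundary = 124.00 mm; the cube at (-0.5, 0.5) is absent (z outside [19.5, 38.5]); Subtracting the remaining from the first: none of the subtracted shapes is present at this height, so that combined region is unchanged — boundary = 124.00 mm; (rotated 70° about Z; rotation is an isometry so areas/perimeters/island counts are preserved). So its perimeter = 124.00 mm. Layer 4 (z = 0.96): the cube (footprint 5.5×20.5) is included at this height (perimeter 52.00 mm); the cube at (13, 15) does not reach this height (z outside [7.5, 24.5]); Merging all regions: only the 5.5×20.5 cube is present, so the union is just that shape — boundary = 52.00 mm; the cube at (-0.5, 0.5) does not reach this height (z outside [19.5, 38.5]); After the difference (first − rest): none of the subtracted shapes is present at this height, so the result so far is unchanged — boundary = 52.00 mm; (whole slice rotated 70° about Z — lengths, areas and connectivity unchanged). So its perimeter = 52.00 mm. Layer 34 is larger (124.00 vs 52.00 mm).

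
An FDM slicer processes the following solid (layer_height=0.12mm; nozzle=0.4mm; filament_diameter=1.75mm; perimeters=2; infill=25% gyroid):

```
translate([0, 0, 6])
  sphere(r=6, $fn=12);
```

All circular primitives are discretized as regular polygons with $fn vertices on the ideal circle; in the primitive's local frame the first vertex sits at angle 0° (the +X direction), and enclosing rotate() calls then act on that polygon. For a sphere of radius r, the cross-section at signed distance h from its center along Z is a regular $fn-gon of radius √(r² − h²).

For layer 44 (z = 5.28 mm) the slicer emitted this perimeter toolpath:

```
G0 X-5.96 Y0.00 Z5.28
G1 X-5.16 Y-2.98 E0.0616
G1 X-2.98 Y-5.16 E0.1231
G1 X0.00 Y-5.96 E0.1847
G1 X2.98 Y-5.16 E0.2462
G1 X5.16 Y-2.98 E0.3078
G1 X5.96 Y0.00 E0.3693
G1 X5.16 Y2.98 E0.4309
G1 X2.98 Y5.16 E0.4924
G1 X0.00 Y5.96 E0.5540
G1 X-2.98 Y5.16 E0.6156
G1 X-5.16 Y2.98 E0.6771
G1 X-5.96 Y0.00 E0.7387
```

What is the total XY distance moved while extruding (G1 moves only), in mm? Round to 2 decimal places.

Sum the Euclidean lengths of each G1 segment: total = 37.02 mm.

37.02 mm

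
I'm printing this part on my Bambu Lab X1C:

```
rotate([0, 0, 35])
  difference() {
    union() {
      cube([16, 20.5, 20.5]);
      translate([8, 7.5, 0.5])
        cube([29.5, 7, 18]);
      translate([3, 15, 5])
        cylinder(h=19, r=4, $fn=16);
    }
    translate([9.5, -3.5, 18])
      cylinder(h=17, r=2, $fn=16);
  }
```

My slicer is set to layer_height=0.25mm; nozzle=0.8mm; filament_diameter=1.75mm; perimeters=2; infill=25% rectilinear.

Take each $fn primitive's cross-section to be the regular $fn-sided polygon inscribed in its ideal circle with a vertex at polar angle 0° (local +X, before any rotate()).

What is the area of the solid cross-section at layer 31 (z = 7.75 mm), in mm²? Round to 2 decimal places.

481.82 mm²

At z = 7.75 mm: the 16×20.5 cube contributes its full rectangle (area 328.00 mm²); the cube at (8, 7.5) is present — its section is the full 29.5×7 rectangle (area 206.50 mm²); the cylinder at (3, 15): section is a regular 16-gon, circumradius r=4 (area = (16/2)·4.000²·sin(360°/16) = 48.98 mm²); Combining (union): the regions partially overlap — summed areas 583.48 mm² minus the doubly-counted overlap 101.66 mm² gives 481.82 mm² — area = 481.82 mm²; the cylinder at (9.5, -3.5) is not intersected at this z (z outside [18, 35]); Subtracting the remaining from the first: none of the subtracted shapes is present at this height, so the result so far is unchanged — area = 481.82 mm²; (rotated 35° about Z; rotation is an isometry so areas/perimeters/island counts are preserved). Overall, the cross-section is a single solid region. Net area = 481.82 mm².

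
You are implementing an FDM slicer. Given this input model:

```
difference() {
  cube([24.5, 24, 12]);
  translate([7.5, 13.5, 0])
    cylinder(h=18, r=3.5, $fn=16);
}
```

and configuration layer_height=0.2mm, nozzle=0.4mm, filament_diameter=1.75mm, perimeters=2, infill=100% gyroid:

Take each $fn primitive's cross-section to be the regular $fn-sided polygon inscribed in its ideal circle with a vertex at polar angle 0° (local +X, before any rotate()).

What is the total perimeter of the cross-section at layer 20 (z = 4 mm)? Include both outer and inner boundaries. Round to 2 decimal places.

At z = 4 mm: the cube is present — its section is the full 24.5×24 rectangle (perimeter 97.00 mm); the r=3.5 cylinder at (7.5, 13.5) contributes a regular 16-gon of circumradius 3.5 (perimeter = 2·16·3.500·sin(180°/16) = 21.85 mm); After the difference (first − rest): starting from the 24.5×24 cube, the r=3.5 cylinder at (7.5, 13.5) lies wholly inside it (removes its full 37.50 mm² and its 21.85 mm outline becomes a hole wall) — boundary (outer + 1 inner loop) = 118.85 mm. Overall, the cross-section is one region with 1 hole. Total boundary length (outer + inner) = 118.85 mm.

118.85 mm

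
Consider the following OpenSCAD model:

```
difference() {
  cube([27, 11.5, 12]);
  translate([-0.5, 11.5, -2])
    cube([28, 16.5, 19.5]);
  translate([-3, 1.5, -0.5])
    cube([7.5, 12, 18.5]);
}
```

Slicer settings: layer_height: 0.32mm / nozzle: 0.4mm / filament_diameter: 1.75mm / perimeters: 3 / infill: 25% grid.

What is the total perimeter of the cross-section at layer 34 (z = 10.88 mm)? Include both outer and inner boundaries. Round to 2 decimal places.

At z = 10.88 mm: the cube (footprint 27×11.5) is included at this height (perimeter 77.00 mm); the cube at (-0.5, 11.5) (footprint 28×16.5) is included at this height (perimeter 89.00 mm); the cube at (-3, 1.5) is present — its section is the full 7.5×12 rectangle (perimeter 39.00 mm); After the difference (first − rest): starting from the 27×11.5 cube, the 28×16.5 cube at (-0.5, 11.5) misses the remaining region (no effect); the 7.5×12 cube at (-3, 1.5) partially overlaps it — only the 45.00 mm² overlap (of its 90.00 mm²) is removed, clipping the outline — boundary = 77.00 mm. Overall, the cross-section is a single solid region. Total boundary length (outer) = 77.00 mm.

77.00 mm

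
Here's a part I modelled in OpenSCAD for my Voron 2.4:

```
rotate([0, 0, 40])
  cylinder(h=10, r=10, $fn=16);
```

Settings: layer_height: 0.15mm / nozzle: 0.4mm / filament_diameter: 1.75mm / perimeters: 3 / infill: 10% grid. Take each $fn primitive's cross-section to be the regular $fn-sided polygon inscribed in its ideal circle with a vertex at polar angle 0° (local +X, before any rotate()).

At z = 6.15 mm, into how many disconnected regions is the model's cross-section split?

1

At z = 6.15 mm: the r=10 cylinder contributes a regular 16-gon of circumradius 10; (rotated 40° about Z; rotation is an isometry so areas/perimeters/island counts are preserved). The result has 1 disconnected region.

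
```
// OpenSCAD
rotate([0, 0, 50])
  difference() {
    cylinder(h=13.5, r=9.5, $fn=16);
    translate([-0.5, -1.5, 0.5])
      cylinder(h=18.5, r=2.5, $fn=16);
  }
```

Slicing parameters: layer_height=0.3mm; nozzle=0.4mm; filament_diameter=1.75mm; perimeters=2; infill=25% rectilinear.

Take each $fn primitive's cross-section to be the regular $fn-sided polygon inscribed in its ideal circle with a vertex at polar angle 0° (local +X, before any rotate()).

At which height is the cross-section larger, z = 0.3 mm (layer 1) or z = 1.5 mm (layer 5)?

Layer 1 (z = 0.3): the r=9.5 cylinder gives a regular 16-gon of circumradius 9.5 (constant along its height) (area = (16/2)·9.500²·sin(360°/16) = 276.30 mm²); the cylinder at (-0.5, -1.5) does not reach this height (z outside [0.5, 19]); Subtracting the remaining from the first: none of the subtracted shapes is present at this height, so the r=9.5 cylinder is unchanged — area = 276.30 mm²; (whole slice rotated 50° about Z — lengths, areas and connectivity unchanged). So its area = 276.30 mm². Layer 5 (z = 1.5): the cylinder: section is a regular 16-gon, circumradius r=9.5 (area = (16/2)·9.500²·sin(360°/16) = 276.30 mm²); the r=2.5 cylinder at (-0.5, -1.5) contributes a regular 16-gon of circumradius 2.5 (area = (16/2)·2.500²·sin(360°/16) = 19.13 mm²); Subtracting the remaining from the first: starting from the r=9.5 cylinder (276.30 mm²), the r=2.5 cylinder at (-0.5, -1.5) lies wholly inside it (removes its full 19.13 mm² and its 15.61 mm outline becomes a hole wall) — area = 257.16 mm²; (rotated 50° about Z; rotation is an isometry so areas/perimeters/island counts are preserved). So its area = 257.16 mm². Layer 1 is larger (276.30 vs 257.16 mm²).

layer 1 (z = 0.3 mm)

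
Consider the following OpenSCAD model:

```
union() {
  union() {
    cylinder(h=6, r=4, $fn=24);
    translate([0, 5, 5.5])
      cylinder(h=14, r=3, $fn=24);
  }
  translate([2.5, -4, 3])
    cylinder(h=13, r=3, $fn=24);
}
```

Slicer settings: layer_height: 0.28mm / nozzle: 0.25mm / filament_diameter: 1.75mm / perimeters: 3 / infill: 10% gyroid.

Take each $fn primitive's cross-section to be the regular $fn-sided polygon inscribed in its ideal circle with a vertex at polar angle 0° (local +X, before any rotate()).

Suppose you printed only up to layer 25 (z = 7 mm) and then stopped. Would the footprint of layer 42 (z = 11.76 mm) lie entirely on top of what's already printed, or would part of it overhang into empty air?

entirely on top

Compare the two slices. At z = 7: the cylinder is absent (z outside [0, 6]); the r=3 cylinder at (0, 5) contributes a regular 24-gon of circumradius 3 (area = (24/2)·3.000²·sin(360°/24) = 27.95 mm²); Combining (union): only the r=3 cylinder at (0, 5) is present, so the union is just that shape — area = 27.95 mm²; the r=3 cylinder at (2.5, -4) gives a regular 24-gon of circumradius 3 (constant along its height) (area = (24/2)·3.000²·sin(360°/24) = 27.95 mm²); Merging all regions: the 2 present regions are separate (no shared area or edge), so areas and boundary lengths simply add and each stays a separate island — area = 55.90 mm². At z = 11.76: the cylinder does not reach this height (z outside [0, 6]); the r=3 cylinder at (0, 5) contributes a regular 24-gon of circumradius 3 (area = (24/2)·3.000²·sin(360°/24) = 27.95 mm²); Taking the union: only the r=3 cylinder at (0, 5) is present, so the union is just that shape — area = 27.95 mm²; the r=3 cylinder at (2.5, -4) gives a regular 24-gon of circumradius 3 (constant along its height) (area = (24/2)·3.000²·sin(360°/24) = 27.95 mm²); Merging all regions: the 2 present regions are separate (no shared area or edge), so areas and boundary lengths simply add and each stays a separate island — area = 55.90 mm². Checking containment: the cross-section at z = 11.76 is a subset of the cross-section at z = 7.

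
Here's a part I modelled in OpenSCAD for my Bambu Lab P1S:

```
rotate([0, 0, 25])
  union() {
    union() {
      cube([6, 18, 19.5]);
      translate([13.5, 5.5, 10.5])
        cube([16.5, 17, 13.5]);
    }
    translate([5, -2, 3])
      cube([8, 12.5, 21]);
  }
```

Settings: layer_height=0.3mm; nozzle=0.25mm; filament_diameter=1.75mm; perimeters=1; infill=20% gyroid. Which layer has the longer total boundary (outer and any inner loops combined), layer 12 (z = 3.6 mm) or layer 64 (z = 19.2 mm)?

Layer 12 (z = 3.6): the cube (footprint 6×18) is included at this height (perimeter 48.00 mm); the cube at (13.5, 5.5) does not reach this height (z outside [10.5, 24]); Merging all regions: only the 6×18 cube is present, so the union is just that shape — boundary = 48.00 mm; the cube at (5, -2) (footprint 8×12.5) is included at this height (perimeter 41.00 mm); Combining (union): the regions partially overlap (shared area 10.50 mm²), so the edge portions inside another operand are dropped and the merged outline is re-measured after clipping — boundary = 66.00 mm; (rotated 25° about Z; rotation is an isometry so areas/perimeters/island counts are preserved). So its perimeter = 66.00 mm. Layer 64 (z = 19.2): the 6×18 cube contributes its full rectangle (perimeter 48.00 mm); the cube at (13.5, 5.5) (footprint 16.5×17) is included at this height (perimeter 67.00 mm); Combining (union): the 2 present regions are separate (no shared area or edge), so areas and boundary lengths simply add and each stays a separate island — boundary = 115.00 mm; the 8×12.5 cube at (5, -2) contributes its full rectangle (perimeter 41.00 mm); Merging all regions: the regions partially overlap (shared area 10.50 mm²), so the edge portions inside another operand are dropped and the merged outline is re-measured after clipping — boundary = 133.00 mm; (rotated 25° about Z; rotation is an isometry so areas/perimeters/island counts are preserved). So its perimeter = 133.00 mm. Layer 64 is larger (133.00 vs 66.00 mm).

layer 64 (z = 19.2 mm)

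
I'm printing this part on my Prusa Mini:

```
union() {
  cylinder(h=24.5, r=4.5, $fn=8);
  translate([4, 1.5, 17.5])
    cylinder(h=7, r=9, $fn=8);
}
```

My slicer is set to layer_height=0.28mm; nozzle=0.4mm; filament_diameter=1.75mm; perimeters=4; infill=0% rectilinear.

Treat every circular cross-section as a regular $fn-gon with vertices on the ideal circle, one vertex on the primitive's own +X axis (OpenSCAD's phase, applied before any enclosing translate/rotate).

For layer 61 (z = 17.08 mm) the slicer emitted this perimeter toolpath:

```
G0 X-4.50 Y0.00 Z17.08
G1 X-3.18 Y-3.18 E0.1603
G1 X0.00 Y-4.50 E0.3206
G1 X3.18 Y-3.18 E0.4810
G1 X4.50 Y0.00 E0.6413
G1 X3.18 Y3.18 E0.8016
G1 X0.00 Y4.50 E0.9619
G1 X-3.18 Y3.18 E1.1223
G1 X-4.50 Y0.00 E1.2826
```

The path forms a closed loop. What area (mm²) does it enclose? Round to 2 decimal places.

57.24 mm²

Apply the shoelace formula to the sequence of (X, Y) vertices; enclosed area = 57.24 mm².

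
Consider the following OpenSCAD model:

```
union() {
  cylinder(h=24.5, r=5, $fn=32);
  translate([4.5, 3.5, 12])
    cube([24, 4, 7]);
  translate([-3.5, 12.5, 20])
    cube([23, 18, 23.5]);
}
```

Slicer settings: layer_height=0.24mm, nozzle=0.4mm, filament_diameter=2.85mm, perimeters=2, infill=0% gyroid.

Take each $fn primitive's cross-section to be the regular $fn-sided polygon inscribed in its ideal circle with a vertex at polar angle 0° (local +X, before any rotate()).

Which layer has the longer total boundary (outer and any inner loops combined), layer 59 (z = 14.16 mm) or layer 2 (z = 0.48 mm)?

layer 59 (z = 14.16 mm)

Layer 59 (z = 14.16): the cylinder: section is a regular 32-gon, circumradius r=5 (perimeter = 2·32·5.000·sin(180°/32) = 31.37 mm); the cube at (4.5, 3.5) is present — its section is the full 24×4 rectangle (perimeter 56.00 mm); the cube at (-3.5, 12.5) does not reach this height (z outside [20, 43.5]); Combining (union): the 2 present regions are separate (no shared area or edge), so areas and boundary lengths simply add and each stays a separate island — boundary = 87.37 mm. So its perimeter = 87.37 mm. Layer 2 (z = 0.48): the r=5 cylinder contributes a regular 32-gon of circumradius 5 (perimeter = 2·32·5.000·sin(180°/32) = 31.37 mm); the cube at (4.5, 3.5) does not reach this height (z outside [12, 19]); the cube at (-3.5, 12.5) is not intersected at this z (z outside [20, 43.5]); Taking the union: only the r=5 cylinder is present, so the union is just that shape — boundary = 31.37 mm. So its perimeter = 31.37 mm. Layer 59 is larger (87.37 vs 31.37 mm).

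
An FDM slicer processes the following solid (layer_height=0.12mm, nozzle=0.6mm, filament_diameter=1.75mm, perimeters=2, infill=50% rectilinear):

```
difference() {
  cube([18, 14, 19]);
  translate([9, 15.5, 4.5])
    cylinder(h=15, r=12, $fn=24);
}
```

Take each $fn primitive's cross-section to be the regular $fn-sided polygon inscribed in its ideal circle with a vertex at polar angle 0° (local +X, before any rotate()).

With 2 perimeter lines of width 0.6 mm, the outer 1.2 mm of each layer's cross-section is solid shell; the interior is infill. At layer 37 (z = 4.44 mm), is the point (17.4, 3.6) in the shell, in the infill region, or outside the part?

At z = 4.44 mm: the cube is present — its section is the full 18×14 rectangle; the cylinder at (9, 15.5) is absent (z outside [4.5, 19.5]); After the difference (first − rest): none of the subtracted shapes is present at this height, so the 18×14 cube is unchanged — 1 connected region. Overall, the cross-section is a single solid region. The nearest boundary edge runs (18.00, 0.00)→(18.00, 14.00); distance from the point to it = 0.60 mm. The point is inside the cross-section, 0.60 mm from the nearest boundary — within the 1.2 mm shell band (2 × 0.6).

shell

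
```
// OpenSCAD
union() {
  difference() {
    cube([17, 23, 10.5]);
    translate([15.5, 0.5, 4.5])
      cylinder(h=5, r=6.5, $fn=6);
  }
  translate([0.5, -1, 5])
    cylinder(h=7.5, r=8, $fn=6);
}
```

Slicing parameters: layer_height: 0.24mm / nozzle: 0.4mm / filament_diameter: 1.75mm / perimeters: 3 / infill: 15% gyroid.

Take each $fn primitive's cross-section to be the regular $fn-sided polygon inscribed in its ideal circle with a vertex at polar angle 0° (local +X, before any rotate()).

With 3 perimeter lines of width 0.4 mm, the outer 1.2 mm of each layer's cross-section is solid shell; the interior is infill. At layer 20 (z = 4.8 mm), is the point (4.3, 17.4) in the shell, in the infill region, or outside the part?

At z = 4.8 mm: the 17×23 cube contributes its full rectangle; the r=6.5 cylinder at (15.5, 0.5) contributes a regular 6-gon of circumradius 6.5; After the difference (first − rest): starting from the 17×23 cube, the r=6.5 cylinder at (15.5, 0.5) partially overlaps it — only the 39.81 mm² overlap (of its 109.77 mm²) is removed, clipping the outline — 1 connected region; the cylinder at (0.5, -1) does not reach this height (z outside [5, 12.5]); Combining (union): only that combined region is present, so the union is just that shape — 1 connected region. Overall, the cross-section is a single solid region. The nearest boundary edge runs (0.00, 0.00)→(0.00, 23.00); distance from the point to it = 4.30 mm. The point is inside the cross-section and 4.30 mm from the nearest boundary — more than the 1.2 mm shell width (3 × 0.4), so it's in the infill interior.

infill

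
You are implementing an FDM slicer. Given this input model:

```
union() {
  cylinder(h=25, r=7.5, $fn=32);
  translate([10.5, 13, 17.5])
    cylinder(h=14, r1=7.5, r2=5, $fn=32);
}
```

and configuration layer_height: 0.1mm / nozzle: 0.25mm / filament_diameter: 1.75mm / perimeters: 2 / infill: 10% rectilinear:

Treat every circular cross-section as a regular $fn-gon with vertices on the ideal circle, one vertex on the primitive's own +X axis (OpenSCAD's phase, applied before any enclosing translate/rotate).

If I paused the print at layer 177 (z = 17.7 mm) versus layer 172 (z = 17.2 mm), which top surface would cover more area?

Layer 177 (z = 17.7): the cylinder: section is a regular 32-gon, circumradius r=7.5 (area = (32/2)·7.500²·sin(360°/32) = 175.58 mm²); the cone at (10.5, 13) contributes a regular 32-gon of circumradius 7.464 (interpolated between r1=7.5 and r2=5 at t=0.014) (area = (32/2)·7.464²·sin(360°/32) = 173.91 mm²); Merging all regions: the 2 present regions are separate (no shared area or edge), so areas and boundary lengths simply add and each stays a separate island — area = 349.49 mm². So its area = 349.49 mm². Layer 172 (z = 17.2): the cylinder: section is a regular 32-gon, circumradius r=7.5 (area = (32/2)·7.500²·sin(360°/32) = 175.58 mm²); the cone at (10.5, 13) is not intersected at this z (z outside [17.5, 31.5]); Merging all regions: only the r=7.5 cylinder is present, so the union is just that shape — area = 175.58 mm². So its area = 175.58 mm². Layer 177 is larger (349.49 vs 175.58 mm²).

layer 177 (z = 17.7 mm)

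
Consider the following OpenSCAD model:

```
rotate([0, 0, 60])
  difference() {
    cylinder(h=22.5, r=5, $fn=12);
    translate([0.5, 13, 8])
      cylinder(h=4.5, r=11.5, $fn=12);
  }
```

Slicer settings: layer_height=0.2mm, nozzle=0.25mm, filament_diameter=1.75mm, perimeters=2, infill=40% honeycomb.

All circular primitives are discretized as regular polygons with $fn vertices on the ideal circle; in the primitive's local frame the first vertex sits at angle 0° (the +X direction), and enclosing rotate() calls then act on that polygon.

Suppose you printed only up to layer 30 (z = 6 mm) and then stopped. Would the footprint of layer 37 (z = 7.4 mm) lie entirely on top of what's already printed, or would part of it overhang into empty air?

entirely on top

Compare the two slices. At z = 6: the cylinder: section is a regular 12-gon, circumradius r=5 (area = (12/2)·5.000²·sin(360°/12) = 75.00 mm²); the cylinder at (0.5, 13) does not reach this height (z outside [8, 12.5]); After the difference (first − rest): none of the subtracted shapes is present at this height, so the r=5 cylinder is unchanged — area = 75.00 mm²; (rotated 60° about Z; rotation is an isometry so areas/perimeters/island counts are preserved). At z = 7.4: the r=5 cylinder contributes a regular 12-gon of circumradius 5 (area = (12/2)·5.000²·sin(360°/12) = 75.00 mm²); the cylinder at (0.5, 13) is absent (z outside [8, 12.5]); After the difference (first − rest): none of the subtracted shapes is present at this height, so the r=5 cylinder is unchanged — area = 75.00 mm²; (rotated 60° about Z; rotation is an isometry so areas/perimeters/island counts are preserved). Checking containment: the cross-section at z = 7.4 is a subset of the cross-section at z = 6.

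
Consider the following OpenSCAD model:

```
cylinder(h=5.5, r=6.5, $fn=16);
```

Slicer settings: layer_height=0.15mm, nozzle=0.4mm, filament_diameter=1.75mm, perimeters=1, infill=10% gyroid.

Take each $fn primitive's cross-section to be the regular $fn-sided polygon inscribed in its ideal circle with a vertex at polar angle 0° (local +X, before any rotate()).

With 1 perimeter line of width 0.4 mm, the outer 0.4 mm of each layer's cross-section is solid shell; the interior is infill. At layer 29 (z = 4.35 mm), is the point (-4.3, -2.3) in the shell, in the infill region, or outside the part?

At z = 4.35 mm: the r=6.5 cylinder gives a regular 16-gon of circumradius 6.5 (constant along its height). Overall, the cross-section is a single solid region. The nearest boundary edge runs (-6.01, -2.49)→(-4.60, -4.60); distance from the point to it = 1.52 mm. The point is inside the cross-section and 1.52 mm from the nearest boundary — more than the 0.4 mm shell width (1 × 0.4), so it's in the infill interior.

infill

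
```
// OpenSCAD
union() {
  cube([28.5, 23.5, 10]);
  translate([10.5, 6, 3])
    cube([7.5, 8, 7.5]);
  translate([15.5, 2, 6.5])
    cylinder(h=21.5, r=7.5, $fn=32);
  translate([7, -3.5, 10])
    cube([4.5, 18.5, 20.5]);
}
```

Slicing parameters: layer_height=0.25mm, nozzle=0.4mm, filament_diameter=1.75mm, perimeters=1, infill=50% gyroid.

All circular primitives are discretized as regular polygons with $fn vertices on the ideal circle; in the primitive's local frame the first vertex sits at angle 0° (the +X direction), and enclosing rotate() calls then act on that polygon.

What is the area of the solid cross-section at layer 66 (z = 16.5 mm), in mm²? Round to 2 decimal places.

At z = 16.5 mm: the cube does not reach this height (z outside [0, 10]); the cube at (10.5, 6) is absent (z outside [3, 10.5]); the cylinder at (15.5, 2): section is a regular 32-gon, circumradius r=7.5 (area = (32/2)·7.500²·sin(360°/32) = 175.58 mm²); the cube at (7, -3.5) (footprint 4.5×18.5) is included at this height (area 83.25 mm²); Taking the union: the regions partially overlap — summed areas 258.83 mm² minus the doubly-counted overlap 30.52 mm² gives 228.31 mm² — area = 228.31 mm². Overall, the cross-section is a single solid region. Net area = 228.31 mm².

228.31 mm²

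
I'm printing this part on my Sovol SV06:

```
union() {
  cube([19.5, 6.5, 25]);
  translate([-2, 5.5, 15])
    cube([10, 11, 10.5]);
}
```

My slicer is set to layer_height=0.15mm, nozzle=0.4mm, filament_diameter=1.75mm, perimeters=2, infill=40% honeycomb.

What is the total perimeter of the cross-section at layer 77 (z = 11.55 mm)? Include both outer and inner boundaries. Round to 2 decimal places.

At z = 11.55 mm: the cube (footprint 19.5×6.5) is included at this height (perimeter 52.00 mm); the cube at (-2, 5.5) is not intersected at this z (z outside [15, 25.5]); Merging all regions: only the 19.5×6.5 cube is present, so the union is just that shape — boundary = 52.00 mm. Overall, the cross-section is a single solid region. Total boundary length (outer) = 52.00 mm.

52.00 mm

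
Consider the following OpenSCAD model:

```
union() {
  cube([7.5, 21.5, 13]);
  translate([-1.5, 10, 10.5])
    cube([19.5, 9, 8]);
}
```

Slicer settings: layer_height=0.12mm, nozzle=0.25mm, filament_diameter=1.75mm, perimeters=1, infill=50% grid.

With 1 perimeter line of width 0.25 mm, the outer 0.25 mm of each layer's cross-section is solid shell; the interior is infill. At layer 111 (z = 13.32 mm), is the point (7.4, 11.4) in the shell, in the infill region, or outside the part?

infill

At z = 13.32 mm: the cube is not intersected at this z (z outside [0, 13]); the cube at (-1.5, 10) (footprint 19.5×9) is included at this height; Merging all regions: only the 19.5×9 cube at (-1.5, 10) is present, so the union is just that shape — 1 connected region. Overall, the cross-section is a single solid region. The nearest boundary edge runs (-1.50, 10.00)→(18.00, 10.00); distance from the point to it = 1.40 mm. The point is inside the cross-section and 1.40 mm from the nearest boundary — more than the 0.25 mm shell width (1 × 0.25), so it's in the infill interior.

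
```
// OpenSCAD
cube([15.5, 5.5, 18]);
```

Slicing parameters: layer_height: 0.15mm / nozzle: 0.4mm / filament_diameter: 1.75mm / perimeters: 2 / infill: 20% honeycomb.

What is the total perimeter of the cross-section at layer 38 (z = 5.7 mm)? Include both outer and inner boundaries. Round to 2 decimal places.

42.00 mm

At z = 5.7 mm: the cube (footprint 15.5×5.5) is included at this height (perimeter 42.00 mm). Overall, the cross-section is a single solid region. Total boundary length (outer) = 42.00 mm.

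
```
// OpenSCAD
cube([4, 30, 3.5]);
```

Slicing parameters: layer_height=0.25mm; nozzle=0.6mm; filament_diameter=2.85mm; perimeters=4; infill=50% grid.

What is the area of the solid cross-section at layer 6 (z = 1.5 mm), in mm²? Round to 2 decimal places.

120.00 mm²

At z = 1.5 mm: the cube is present — its section is the full 4×30 rectangle (area 120.00 mm²). Overall, the cross-section is a single solid region. Net area = 120.00 mm².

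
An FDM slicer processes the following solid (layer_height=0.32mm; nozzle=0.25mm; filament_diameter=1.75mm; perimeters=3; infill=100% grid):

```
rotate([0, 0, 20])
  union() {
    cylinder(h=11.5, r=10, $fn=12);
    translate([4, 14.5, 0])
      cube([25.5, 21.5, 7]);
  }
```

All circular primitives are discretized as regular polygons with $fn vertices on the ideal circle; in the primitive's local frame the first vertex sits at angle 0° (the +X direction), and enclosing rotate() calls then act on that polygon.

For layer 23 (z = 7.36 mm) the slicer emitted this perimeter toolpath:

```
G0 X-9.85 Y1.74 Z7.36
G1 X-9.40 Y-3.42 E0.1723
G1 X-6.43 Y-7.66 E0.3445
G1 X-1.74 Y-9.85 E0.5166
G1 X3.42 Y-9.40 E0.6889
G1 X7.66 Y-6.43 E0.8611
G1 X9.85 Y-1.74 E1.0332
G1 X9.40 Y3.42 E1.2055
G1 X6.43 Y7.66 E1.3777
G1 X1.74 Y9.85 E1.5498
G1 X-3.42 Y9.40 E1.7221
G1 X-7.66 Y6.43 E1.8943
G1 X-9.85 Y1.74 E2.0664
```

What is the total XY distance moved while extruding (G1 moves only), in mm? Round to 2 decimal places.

Sum the Euclidean lengths of each G1 segment: total = 62.13 mm.

62.13 mm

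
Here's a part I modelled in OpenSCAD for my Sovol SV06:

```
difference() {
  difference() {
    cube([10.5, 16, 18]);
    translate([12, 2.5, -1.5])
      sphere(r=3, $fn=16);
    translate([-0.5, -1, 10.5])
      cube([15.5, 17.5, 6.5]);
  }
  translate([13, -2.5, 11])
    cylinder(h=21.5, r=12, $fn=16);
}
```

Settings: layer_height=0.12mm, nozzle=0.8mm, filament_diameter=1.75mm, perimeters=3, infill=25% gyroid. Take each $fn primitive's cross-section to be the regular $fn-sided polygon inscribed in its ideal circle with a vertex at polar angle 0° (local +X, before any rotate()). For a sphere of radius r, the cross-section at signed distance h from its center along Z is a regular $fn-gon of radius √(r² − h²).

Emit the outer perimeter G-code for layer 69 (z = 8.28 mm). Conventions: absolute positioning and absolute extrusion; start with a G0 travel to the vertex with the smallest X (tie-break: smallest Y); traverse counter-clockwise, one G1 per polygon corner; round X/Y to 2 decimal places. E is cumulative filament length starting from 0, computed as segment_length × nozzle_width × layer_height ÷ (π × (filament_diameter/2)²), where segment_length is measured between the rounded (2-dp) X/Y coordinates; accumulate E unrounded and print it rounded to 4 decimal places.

G0 X0.00 Y0.00 Z8.28
G1 X10.50 Y0.00 E0.4191
G1 X10.50 Y16.00 E1.0577
G1 X0.00 Y16.00 E1.4767
G1 X0.00 Y0.00 E2.1153

At z = 8.28 mm: the 10.5×16 cube contributes its full rectangle; the sphere at (12, 2.5) is absent (|z−center|=9.780 > r=3); the cube at (-0.5, -1) is absent (z outside [10.5, 17]); Taking the first minus the rest: none of the subtracted shapes is present at this height, so the 10.5×16 cube is unchanged — 1 connected region; the cylinder at (13, -2.5) is not intersected at this z (z outside [11, 32.5]); After the difference (first − rest): none of the subtracted shapes is present at this height, so the result so far is unchanged — 1 connected region. The outline is a single polygon with 4 vertices. Extrusion per mm of travel: 0.8 × 0.12 / (π × 0.875²) = 0.039912. Accumulating E over each segment gives final E = 2.1153.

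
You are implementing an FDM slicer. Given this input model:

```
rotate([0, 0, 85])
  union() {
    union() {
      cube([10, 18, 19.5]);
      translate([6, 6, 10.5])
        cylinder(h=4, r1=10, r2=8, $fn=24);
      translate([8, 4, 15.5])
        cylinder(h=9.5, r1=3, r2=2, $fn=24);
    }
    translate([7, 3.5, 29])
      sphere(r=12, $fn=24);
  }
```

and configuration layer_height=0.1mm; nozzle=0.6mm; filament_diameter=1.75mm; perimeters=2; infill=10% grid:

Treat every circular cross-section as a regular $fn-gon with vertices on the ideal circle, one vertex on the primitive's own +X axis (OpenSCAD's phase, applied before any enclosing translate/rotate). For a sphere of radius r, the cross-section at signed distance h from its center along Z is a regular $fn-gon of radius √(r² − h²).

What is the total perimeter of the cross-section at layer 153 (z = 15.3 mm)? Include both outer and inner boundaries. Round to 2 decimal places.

56.00 mm

At z = 15.3 mm: the cube is present — its section is the full 10×18 rectangle (perimeter 56.00 mm); the cone at (6, 6) is not intersected at this z (z outside [10.5, 14.5]); the cone at (8, 4) is not intersected at this z (z outside [15.5, 25]); Combining (union): only the 10×18 cube is present, so the union is just that shape — boundary = 56.00 mm; the sphere at (7, 3.5) is absent (|z−center|=13.700 > r=12); Merging all regions: only that combined region is present, so the union is just that shape — boundary = 56.00 mm; (whole slice rotated 85° about Z — lengths, areas and connectivity unchanged). Overall, the cross-section is a single solid region. Total boundary length (outer) = 56.00 mm.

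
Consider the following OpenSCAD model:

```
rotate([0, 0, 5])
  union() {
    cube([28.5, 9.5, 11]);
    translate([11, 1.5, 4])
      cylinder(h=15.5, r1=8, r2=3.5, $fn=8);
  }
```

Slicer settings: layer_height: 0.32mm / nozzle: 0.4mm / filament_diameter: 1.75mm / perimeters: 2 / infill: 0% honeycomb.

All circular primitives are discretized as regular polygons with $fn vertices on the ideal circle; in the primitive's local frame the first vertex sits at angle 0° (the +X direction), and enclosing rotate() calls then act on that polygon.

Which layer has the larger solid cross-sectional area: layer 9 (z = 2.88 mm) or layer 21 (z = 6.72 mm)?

layer 21 (z = 6.72 mm)

Layer 9 (z = 2.88): the cube (footprint 28.5×9.5) is included at this height (area 270.75 mm²); the cone at (11, 1.5) is absent (z outside [4, 19.5]); Taking the union: only the 28.5×9.5 cube is present, so the union is just that shape — area = 270.75 mm²; (whole slice rotated 5° about Z — lengths, areas and connectivity unchanged). So its area = 270.75 mm². Layer 21 (z = 6.72): the cube is present — its section is the full 28.5×9.5 rectangle (area 270.75 mm²); the cone at (11, 1.5): at t=0.175 of its height the radius interpolates to r₁+(r₂−r₁)t = 7.210, giving a regular 8-gon of that circumradius (area = (8/2)·7.210²·sin(360°/8) = 147.05 mm²); Combining (union): the regions partially overlap — summed areas 417.80 mm² minus the doubly-counted overlap 94.22 mm² gives 323.57 mm² — area = 323.57 mm²; (whole slice rotated 5° about Z — lengths, areas and connectivity unchanged). So its area = 323.57 mm². Layer 21 is larger (323.57 vs 270.75 mm²).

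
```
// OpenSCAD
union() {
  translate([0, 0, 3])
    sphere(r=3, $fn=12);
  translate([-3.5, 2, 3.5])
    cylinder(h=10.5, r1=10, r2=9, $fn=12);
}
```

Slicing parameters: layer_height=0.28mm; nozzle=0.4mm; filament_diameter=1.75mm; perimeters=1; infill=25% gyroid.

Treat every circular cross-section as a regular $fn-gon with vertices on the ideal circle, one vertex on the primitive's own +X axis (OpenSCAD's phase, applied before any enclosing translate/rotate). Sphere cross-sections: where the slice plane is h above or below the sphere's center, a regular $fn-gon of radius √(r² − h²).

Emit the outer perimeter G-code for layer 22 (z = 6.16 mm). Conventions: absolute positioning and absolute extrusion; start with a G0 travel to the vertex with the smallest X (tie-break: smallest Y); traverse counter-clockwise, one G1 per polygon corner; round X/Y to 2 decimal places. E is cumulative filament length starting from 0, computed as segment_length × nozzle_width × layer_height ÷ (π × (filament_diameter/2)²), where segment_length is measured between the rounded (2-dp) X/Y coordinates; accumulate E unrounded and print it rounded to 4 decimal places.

G0 X-13.25 Y2.00 Z6.16
G1 X-11.94 Y-2.87 E0.2348
G1 X-8.37 Y-6.44 E0.4699
G1 X-3.50 Y-7.75 E0.7047
G1 X1.37 Y-6.44 E0.9396
G1 X4.94 Y-2.87 E1.1747
G1 X6.25 Y2.00 E1.4095
G1 X4.94 Y6.87 E1.6443
G1 X1.37 Y10.44 E1.8794
G1 X-3.50 Y11.75 E2.1142
G1 X-8.37 Y10.44 E2.3491
G1 X-11.94 Y6.87 E2.5842
G1 X-13.25 Y2.00 E2.8190

At z = 6.16 mm: the sphere does not reach this height (|z−center|=3.160 > r=3); the cone at (-3.5, 2) (r1=10→r2=9) has section circumradius 9.747 here — a regular 12-gon; Merging all regions: only the cone at (-3.5, 2) is present, so the union is just that shape — 1 connected region. The outline is a single polygon with 12 vertices. Extrusion per mm of travel: 0.4 × 0.28 / (π × 0.875²) = 0.046564. Accumulating E over each segment gives final E = 2.8190.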